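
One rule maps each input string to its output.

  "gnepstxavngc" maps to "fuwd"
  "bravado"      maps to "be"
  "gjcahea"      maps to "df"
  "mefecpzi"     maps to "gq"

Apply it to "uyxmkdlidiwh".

The transformation: shift every letter 1 place forward in the alphabet (wrapping around), then keep one character in every 3, starting at position 3 (positions 3rd, 6th, 9th, ...).
Applying both steps to "uyxmkdlidiwh": "vzynlemjejxi", then "yeei".

yeei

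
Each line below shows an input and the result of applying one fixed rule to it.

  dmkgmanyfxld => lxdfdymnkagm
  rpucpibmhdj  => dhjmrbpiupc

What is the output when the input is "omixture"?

ruetoxmi

What's happening: move the last 2 characters to the front (rotate right by 2), then take characters alternately from the front and the back (1st, last, 2nd, 2nd-last, ...).
Applying both steps to "omixture": "reomixtu", then "ruetoxmi".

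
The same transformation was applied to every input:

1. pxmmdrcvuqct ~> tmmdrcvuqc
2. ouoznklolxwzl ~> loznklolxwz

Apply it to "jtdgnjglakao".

odgnjglaka

Looking at the pairs, the operation is to delete the first 2 characters, then move the last character to the front.
Doing the same to "jtdgnjglakao": "odgnjglaka".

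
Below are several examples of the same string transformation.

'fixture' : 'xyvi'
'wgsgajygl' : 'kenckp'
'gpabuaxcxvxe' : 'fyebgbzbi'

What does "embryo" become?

vcs

The rule is to shift every letter 4 places forward in the alphabet (wrapping around), then delete the first 3 characters.
For "embryo", step one produces "iqfvcs"; step two turns that into "vcs".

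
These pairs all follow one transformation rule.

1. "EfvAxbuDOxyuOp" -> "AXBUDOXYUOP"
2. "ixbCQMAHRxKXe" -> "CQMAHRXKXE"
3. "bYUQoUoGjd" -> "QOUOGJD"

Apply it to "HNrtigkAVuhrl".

Rule — delete the first 3 characters, then convert every letter to uppercase.
On "HNrtigkAVuhrl": the first step gives "tigkAVuhrl", and the second then gives "TIGKAVUHRL".
(Check on "ixbCQMAHRxKXe": → "CQMAHRxKXe" → "CQMAHRXKXE" ✓)

TIGKAVUHRL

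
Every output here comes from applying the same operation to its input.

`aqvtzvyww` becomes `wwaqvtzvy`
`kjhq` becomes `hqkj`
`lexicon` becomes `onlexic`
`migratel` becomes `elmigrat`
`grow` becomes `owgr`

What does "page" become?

Each output is the input with this applied: move the last 2 characters to the front (rotate right by 2).
For "page" the result is "gepa".

gepa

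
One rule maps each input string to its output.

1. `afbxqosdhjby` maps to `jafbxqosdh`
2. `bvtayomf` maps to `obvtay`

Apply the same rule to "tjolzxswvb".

The transformation: delete the last 2 characters, then move the last character to the front.
"tjolzxswvb" → "tjolzxsw" → "wtjolzxs".

wtjolzxs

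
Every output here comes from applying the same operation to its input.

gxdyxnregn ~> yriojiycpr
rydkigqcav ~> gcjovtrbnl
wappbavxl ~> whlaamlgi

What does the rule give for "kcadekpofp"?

avnlopvazq

The transformation: shift every letter 11 places forward in the alphabet (wrapping around), then move the last character to the front.
Applying both steps to "kcadekpofp": "vnlopvazqa", then "avnlopvazq".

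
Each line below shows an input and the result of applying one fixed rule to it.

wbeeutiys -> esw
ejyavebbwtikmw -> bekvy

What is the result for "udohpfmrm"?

fmr

What's happening: sort the characters into alphabetical order, then keep one character in every 3, starting at position 2 (positions 2nd, 5th, 8th, ...).
Applying that to "udohpfmrm" gives "fmr".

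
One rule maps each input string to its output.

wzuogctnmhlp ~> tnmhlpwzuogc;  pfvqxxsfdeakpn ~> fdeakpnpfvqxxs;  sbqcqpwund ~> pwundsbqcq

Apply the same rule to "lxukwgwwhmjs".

wwhmjslxukwg

Rule — swap the front and back halves of the string.
Applying that to "lxukwgwwhmjs" gives "wwhmjslxukwg".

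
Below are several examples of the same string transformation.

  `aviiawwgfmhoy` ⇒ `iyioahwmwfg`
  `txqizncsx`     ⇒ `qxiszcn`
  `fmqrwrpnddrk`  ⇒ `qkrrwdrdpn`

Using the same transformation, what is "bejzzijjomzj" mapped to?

The pattern: delete the first 2 characters, then take characters alternately from the front and the back (1st, last, 2nd, 2nd-last, ...).
For "bejzzijjomzj" the result is "jjzzzmiojj".

jjzzzmiojj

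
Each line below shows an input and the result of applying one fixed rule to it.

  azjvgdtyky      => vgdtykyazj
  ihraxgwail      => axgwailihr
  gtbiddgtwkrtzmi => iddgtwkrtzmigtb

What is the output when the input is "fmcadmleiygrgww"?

Each output is the input with this applied: move the first 3 characters to the end (rotate left by 3).
Applying that to "fmcadmleiygrgww" gives "admleiygrgwwfmc".

admleiygrgwwfmc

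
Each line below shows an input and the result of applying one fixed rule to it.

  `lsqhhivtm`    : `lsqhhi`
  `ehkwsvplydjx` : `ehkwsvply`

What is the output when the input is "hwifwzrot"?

hwifwz

The rule is to delete the last 3 characters.
Applying that to "hwifwzrot" gives "hwifwz".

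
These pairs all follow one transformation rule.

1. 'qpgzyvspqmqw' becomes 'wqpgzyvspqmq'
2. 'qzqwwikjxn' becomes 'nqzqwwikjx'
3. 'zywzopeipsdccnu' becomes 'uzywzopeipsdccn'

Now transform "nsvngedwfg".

gnsvngedwf

The pattern: move the last character to the front.
Applying that to "nsvngedwfg" gives "gnsvngedwf".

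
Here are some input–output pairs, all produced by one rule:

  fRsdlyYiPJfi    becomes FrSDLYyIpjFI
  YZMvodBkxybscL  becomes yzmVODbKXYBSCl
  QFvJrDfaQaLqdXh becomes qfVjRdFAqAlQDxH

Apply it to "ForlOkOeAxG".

fORLoKoEaXg

The transformation: flip the case of every letter.
So "ForlOkOeAxG" becomes "fORLoKoEaXg".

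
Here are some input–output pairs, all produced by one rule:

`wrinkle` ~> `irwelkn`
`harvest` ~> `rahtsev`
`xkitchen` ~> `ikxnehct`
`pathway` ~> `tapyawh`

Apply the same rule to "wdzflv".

zdwvlf

The pattern: reverse the string, then move the last 3 characters to the front (rotate right by 3).
Doing the same to "wdzflv": "zdwvlf".
(Check on "harvest": → "tsevrah" → "rahtsev" ✓)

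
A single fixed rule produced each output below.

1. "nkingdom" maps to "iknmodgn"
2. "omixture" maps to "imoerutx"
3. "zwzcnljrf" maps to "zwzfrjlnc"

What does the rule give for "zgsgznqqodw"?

sgzwdoqqnzg

Looking at the pairs, the operation is to move the first 3 characters to the end (rotate left by 3), then reverse the string.
Working it through for "zgsgznqqodw": intermediate "gznqqodwzgs", final "sgzwdoqqnzg".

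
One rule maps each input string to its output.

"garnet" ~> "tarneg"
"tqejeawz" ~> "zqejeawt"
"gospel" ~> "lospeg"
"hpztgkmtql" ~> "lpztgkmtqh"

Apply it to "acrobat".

In each case the input is transformed by: swap the first and last characters.
So "acrobat" becomes "tcrobaa".

tcrobaa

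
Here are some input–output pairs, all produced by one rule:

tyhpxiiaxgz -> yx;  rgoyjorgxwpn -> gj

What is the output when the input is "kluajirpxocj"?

The transformation: keep one character in every 3, starting at position 2 (positions 2nd, 5th, 8th, ...), then delete the last 2 characters.
On "kluajirpxocj": the first step gives "ljpc", and the second then gives "lj".
(Check on "rgoyjorgxwpn": → "gjgp" → "gj" ✓)

lj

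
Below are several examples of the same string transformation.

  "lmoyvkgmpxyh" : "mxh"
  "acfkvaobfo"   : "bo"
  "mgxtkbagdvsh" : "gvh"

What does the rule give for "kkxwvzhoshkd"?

ohd

The rule is to keep every other character starting from the second (positions 2nd, 4th, 6th, ...), then delete the first 3 characters.
Starting from "kkxwvzhoshkd": after the first operation, "kwzohd"; after the second, "ohd".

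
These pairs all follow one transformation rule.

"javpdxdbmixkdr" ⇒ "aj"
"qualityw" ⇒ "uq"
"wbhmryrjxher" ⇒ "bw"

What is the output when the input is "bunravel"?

ub

The transformation: swap each adjacent pair of characters (1↔2, 3↔4, ...), then keep only the first 2 characters.
Starting from "bunravel": after the first operation, "ubrnvale"; after the second, "ub".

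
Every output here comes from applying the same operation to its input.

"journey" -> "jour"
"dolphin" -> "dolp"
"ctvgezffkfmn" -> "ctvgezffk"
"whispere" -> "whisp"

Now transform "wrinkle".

wrin

In each case the input is transformed by: delete the last 3 characters.
So "wrinkle" becomes "wrin".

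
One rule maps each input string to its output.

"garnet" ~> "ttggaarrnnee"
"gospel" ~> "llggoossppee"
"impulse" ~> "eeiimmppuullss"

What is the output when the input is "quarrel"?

Looking at the pairs, the operation is to move the last character to the front, then double every character.
Applying both steps to "quarrel": "lquarre", then "llqquuaarrrree".
(Check on "impulse": → "eimpuls" → "eeiimmppuullss" ✓)

llqquuaarrrree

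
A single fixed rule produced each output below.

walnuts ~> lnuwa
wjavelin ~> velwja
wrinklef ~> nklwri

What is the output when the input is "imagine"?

agiim

Rule — delete the last 2 characters, then move the last 3 characters to the front (rotate right by 3).
Starting from "imagine": after the first operation, "imagi"; after the second, "agiim".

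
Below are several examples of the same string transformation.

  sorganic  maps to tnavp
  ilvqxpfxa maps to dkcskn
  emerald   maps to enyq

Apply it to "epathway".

gujnl

Each output is the input with this applied: delete the first 3 characters, then shift every letter 13 places forward in the alphabet (wrapping around) — i.e. ROT13.
Working it through for "epathway": intermediate "thway", final "gujnl".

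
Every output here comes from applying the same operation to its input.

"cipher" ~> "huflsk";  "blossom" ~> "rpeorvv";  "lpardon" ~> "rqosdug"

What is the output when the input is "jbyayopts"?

Rule — shift every letter 3 places forward in the alphabet (wrapping around), then move the last 2 characters to the front (rotate right by 2).
For "jbyayopts", step one produces "mebdbrswv"; step two turns that into "wvmebdbrs".

wvmebdbrs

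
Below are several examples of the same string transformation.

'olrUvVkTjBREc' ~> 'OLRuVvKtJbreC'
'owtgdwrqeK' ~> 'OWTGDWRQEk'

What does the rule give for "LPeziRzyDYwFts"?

lpEZIrZYdyWfTS

Each output is the input with this applied: flip the case of every letter.
Applying that to "LPeziRzyDYwFts" gives "lpEZIrZYdyWfTS".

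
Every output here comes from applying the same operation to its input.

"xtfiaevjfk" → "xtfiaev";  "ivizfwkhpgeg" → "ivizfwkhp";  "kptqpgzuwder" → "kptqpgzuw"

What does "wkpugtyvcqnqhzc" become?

wkpugtyvcqnq

What's happening: delete the last 3 characters.
Doing the same to "wkpugtyvcqnqhzc": "wkpugtyvcqnq".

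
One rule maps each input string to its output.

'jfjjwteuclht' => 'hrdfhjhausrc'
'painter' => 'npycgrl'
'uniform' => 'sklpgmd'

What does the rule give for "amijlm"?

ykkjgh

Looking at the pairs, the operation is to shift every letter 2 places backward in the alphabet (wrapping around), then take characters alternately from the front and the back (1st, last, 2nd, 2nd-last, ...).
Applying both steps to "amijlm": "ykghjk", then "ykkjgh".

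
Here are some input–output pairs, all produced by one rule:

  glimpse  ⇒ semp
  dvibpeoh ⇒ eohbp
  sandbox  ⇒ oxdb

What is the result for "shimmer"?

Rule — delete the first 3 characters, then move the first 2 characters to the end (rotate left by 2).
Working it through for "shimmer": intermediate "mmer", final "ermm".

ermm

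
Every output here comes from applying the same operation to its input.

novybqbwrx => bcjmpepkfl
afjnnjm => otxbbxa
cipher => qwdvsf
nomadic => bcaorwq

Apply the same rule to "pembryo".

dsapfmc

The pattern: shift every letter 12 places backward in the alphabet (wrapping around).
On "pembryo" that produces "dsapfmc".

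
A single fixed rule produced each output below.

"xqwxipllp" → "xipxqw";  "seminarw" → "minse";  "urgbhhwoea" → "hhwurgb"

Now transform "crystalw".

Each output is the input with this applied: delete the last 3 characters, then move the last 3 characters to the front (rotate right by 3).
For "crystalw", step one produces "cryst"; step two turns that into "ystcr".

ystcr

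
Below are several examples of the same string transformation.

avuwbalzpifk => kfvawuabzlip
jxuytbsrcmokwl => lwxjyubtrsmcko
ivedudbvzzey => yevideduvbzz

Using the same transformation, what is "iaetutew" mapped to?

weaitetu

In each case the input is transformed by: swap each adjacent pair of characters (1↔2, 3↔4, ...), then move the last 2 characters to the front (rotate right by 2).
On "iaetutew" that produces "weaitetu".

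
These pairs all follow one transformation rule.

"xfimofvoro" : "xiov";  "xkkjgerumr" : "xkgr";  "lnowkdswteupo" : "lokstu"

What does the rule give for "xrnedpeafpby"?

xndef

The transformation: keep every other character starting from the first (positions 1st, 3rd, 5th, ...), then delete the last character.
Starting from "xrnedpeafpby": after the first operation, "xndefb"; after the second, "xndef".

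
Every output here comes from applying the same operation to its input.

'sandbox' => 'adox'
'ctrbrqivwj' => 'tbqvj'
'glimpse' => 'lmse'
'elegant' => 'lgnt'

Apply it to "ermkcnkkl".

Looking at the pairs, the operation is to swap each adjacent pair of characters (1↔2, 3↔4, ...), then keep every other character starting from the first (positions 1st, 3rd, 5th, ...).
Applying both steps to "ermkcnkkl": "rekmnckkl", then "rknkl".

rknkl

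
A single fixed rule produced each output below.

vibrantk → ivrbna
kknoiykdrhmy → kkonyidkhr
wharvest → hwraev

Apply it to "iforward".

The rule is to delete the last 2 characters, then swap each adjacent pair of characters (1↔2, 3↔4, ...).
Applying that to "iforward" gives "firoaw".

firoaw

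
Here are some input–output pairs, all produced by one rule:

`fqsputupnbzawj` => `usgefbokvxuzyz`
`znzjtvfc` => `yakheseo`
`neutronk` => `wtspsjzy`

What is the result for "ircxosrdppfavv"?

iuukfaanwhctxw

What's happening: shift every letter 5 places forward in the alphabet (wrapping around), then swap the front and back halves of the string.
Applying both steps to "ircxosrdppfavv": "nwhctxwiuukfaa", then "iuukfaanwhctxw".
(Check on "fqsputupnbzawj": → "kvxuzyzusgefbo" → "usgefbokvxuzyz" ✓)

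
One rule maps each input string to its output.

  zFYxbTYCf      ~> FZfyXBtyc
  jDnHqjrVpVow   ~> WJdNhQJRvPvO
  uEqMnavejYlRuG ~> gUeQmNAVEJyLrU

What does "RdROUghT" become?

What's happening: flip the case of every letter, then move the last character to the front.
For "RdROUghT", step one produces "rDrouGHt"; step two turns that into "trDrouGH".

trDrouGH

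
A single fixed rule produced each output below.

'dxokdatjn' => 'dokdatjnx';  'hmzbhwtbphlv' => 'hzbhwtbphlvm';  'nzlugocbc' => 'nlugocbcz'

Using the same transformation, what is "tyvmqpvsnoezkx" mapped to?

What's happening: move the first character to the end, then swap the first and last characters.
"tyvmqpvsnoezkx" → "yvmqpvsnoezkxt" → "tvmqpvsnoezkxy".

tvmqpvsnoezkxy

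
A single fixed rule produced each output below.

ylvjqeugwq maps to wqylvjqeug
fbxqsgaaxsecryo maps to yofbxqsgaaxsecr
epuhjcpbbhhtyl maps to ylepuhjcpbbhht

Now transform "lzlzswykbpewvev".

In each case the input is transformed by: move the last 2 characters to the front (rotate right by 2).
Doing the same to "lzlzswykbpewvev": "evlzlzswykbpewv".

evlzlzswykbpewv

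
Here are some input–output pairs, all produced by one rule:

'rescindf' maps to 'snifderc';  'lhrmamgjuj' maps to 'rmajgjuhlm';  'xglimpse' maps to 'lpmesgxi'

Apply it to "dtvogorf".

In each case the input is transformed by: swap each adjacent pair of characters (1↔2, 3↔4, ...), then move the first 3 characters to the end (rotate left by 3).
Applying that to "dtvogorf" gives "vogfrtdo".

vogfrtdo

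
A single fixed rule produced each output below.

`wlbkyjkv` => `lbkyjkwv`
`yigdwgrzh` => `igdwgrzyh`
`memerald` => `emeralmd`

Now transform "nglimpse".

glimpsne

The transformation: swap the first and last characters, then move the first character to the end.
"nglimpse" → "eglimpsn" → "glimpsne".
(Check on "memerald": → "demeralm" → "emeralmd" ✓)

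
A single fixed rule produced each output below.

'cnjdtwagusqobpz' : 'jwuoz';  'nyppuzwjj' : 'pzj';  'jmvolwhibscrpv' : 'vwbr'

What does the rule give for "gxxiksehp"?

xsp

In each case the input is transformed by: keep one character in every 3, starting at position 3 (positions 3rd, 6th, 9th, ...).
On "gxxiksehp" that produces "xsp".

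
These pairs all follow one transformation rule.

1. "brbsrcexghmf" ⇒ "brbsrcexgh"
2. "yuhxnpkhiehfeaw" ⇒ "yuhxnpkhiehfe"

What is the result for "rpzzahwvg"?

In each case the input is transformed by: delete the last 2 characters.
On "rpzzahwvg" that produces "rpzzahw".

rpzzahw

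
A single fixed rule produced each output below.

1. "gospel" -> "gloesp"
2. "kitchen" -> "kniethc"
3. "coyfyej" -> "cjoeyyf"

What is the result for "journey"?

jyoeunr

What's happening: take characters alternately from the front and the back (1st, last, 2nd, 2nd-last, ...).
So "journey" becomes "jyoeunr".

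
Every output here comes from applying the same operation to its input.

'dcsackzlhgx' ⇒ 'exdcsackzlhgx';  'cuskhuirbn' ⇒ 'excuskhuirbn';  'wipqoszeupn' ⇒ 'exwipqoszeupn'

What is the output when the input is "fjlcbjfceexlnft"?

exfjlcbjfceexlnft

The transformation: prepend "ex".
For "fjlcbjfceexlnft" the result is "exfjlcbjfceexlnft".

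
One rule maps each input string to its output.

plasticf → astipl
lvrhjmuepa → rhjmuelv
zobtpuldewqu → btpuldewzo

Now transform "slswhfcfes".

swhfcfsl

The transformation: delete the last 2 characters, then move the first 2 characters to the end (rotate left by 2).
For "slswhfcfes", step one produces "slswhfcf"; step two turns that into "swhfcfsl".
(Check on "plasticf": → "plasti" → "astipl" ✓)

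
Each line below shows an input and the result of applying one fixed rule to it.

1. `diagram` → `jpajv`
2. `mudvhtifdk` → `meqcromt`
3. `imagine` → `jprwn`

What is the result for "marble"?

The pattern: delete the first 2 characters, then shift every letter 9 places forward in the alphabet (wrapping around).
Starting from "marble": after the first operation, "rble"; after the second, "akun".
(Check on "imagine": → "agine" → "jprwn" ✓)

akun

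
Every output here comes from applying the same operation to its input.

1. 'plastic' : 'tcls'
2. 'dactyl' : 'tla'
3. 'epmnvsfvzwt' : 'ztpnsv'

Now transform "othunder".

What's happening: move the last 3 characters to the front (rotate right by 3), then keep every other character starting from the first (positions 1st, 3rd, 5th, ...).
For "othunder", step one produces "derothun"; step two turns that into "drtu".

drtu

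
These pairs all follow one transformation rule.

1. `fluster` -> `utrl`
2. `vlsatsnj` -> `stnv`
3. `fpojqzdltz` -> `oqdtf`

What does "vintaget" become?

Rule — move the first 2 characters to the end (rotate left by 2), then keep every other character starting from the first (positions 1st, 3rd, 5th, ...).
For "vintaget" the result is "naev".

naev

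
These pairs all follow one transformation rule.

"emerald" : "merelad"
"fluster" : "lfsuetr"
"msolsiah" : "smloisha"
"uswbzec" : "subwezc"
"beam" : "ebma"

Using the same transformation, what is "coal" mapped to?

ocla

The rule is to swap each adjacent pair of characters (1↔2, 3↔4, ...).
So "coal" becomes "ocla".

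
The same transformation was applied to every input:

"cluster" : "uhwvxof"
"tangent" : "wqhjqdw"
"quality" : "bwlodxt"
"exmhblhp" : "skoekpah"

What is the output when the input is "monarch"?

The transformation: reverse the string, then shift every letter 3 places forward in the alphabet (wrapping around).
On "monarch": the first step gives "hcranom", and the second then gives "kfudqrp".

kfudqrp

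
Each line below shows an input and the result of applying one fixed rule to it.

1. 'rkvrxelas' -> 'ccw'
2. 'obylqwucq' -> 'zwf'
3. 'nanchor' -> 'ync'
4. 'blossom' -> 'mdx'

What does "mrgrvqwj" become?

Looking at the pairs, the operation is to shift every letter 11 places forward in the alphabet (wrapping around), then keep one character in every 3, starting at position 1 (positions 1st, 4th, 7th, ...).
Starting from "mrgrvqwj": after the first operation, "xcrcgbhu"; after the second, "xch".
(Check on "blossom": → "mwzddzx" → "mdx" ✓)

xch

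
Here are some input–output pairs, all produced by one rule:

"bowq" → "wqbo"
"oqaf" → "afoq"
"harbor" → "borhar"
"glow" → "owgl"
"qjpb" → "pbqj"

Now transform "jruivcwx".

Looking at the pairs, the operation is to swap the front and back halves of the string.
Doing the same to "jruivcwx": "vcwxjrui".

vcwxjrui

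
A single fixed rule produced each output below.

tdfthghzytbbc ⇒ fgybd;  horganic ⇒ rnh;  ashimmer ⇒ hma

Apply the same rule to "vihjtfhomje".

Looking at the pairs, the operation is to move the first 2 characters to the end (rotate left by 2), then keep one character in every 3, starting at position 1 (positions 1st, 4th, 7th, ...).
For "vihjtfhomje" the result is "hfmv".

hfmv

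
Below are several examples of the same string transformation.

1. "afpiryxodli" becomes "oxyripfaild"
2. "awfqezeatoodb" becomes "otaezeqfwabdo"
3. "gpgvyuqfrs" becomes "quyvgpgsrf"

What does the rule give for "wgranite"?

The rule is to reverse the string, then move the first 3 characters to the end (rotate left by 3).
On "wgranite": the first step gives "etinargw", and the second then gives "nargweti".

nargweti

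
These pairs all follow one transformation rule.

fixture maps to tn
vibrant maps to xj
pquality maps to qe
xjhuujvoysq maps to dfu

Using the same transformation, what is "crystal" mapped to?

uw

The transformation: shift every letter 4 places backward in the alphabet (wrapping around), then keep one character in every 3, starting at position 3 (positions 3rd, 6th, 9th, ...).
Applying both steps to "crystal": "ynuopwh", then "uw".
(Check on "xjhuujvoysq": → "tfdqqfrkuom" → "dfu" ✓)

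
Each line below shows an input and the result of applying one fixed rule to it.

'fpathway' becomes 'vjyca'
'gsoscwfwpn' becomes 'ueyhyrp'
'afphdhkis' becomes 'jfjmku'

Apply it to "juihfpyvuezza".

jhraxwgbbc

In each case the input is transformed by: shift every letter 2 places forward in the alphabet (wrapping around), then delete the first 3 characters.
Applying both steps to "juihfpyvuezza": "lwkjhraxwgbbc", then "jhraxwgbbc".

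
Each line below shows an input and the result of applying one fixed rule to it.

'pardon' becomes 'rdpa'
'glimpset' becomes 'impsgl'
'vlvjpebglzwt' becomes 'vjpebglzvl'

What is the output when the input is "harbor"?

rbha

Looking at the pairs, the operation is to delete the last 2 characters, then move the first 2 characters to the end (rotate left by 2).
Applying both steps to "harbor": "harb", then "rbha".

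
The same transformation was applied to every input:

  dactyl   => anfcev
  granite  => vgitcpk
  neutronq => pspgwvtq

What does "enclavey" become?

gagpencx

The rule is to shift every letter 2 places forward in the alphabet (wrapping around), then move the last 2 characters to the front (rotate right by 2).
On "enclavey": the first step gives "gpencxga", and the second then gives "gagpencx".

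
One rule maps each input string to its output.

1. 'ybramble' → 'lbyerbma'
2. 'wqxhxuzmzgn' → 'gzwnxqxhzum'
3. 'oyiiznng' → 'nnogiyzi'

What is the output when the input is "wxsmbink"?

niwksxbm

Rule — move the last 3 characters to the front (rotate right by 3), then swap each adjacent pair of characters (1↔2, 3↔4, ...).
"wxsmbink" → "inkwxsmb" → "niwksxbm".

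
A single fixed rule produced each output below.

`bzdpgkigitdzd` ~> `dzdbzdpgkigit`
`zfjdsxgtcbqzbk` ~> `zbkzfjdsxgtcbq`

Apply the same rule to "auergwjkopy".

The rule is to move the last 3 characters to the front (rotate right by 3).
On "auergwjkopy" that produces "opyauergwjk".

opyauergwjk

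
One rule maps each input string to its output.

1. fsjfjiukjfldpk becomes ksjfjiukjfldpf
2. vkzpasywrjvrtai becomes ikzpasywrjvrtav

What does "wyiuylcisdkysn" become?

Rule — swap the first and last characters.
On "wyiuylcisdkysn" that produces "nyiuylcisdkysw".

nyiuylcisdkysw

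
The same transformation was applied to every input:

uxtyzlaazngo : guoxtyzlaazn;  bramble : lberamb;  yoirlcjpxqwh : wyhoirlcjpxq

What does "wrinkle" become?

lwerink

The transformation: swap the first and last characters, then move the last 2 characters to the front (rotate right by 2).
So "wrinkle" becomes "lwerink".
(Check on "uxtyzlaazngo": → "oxtyzlaazngu" → "guoxtyzlaazn" ✓)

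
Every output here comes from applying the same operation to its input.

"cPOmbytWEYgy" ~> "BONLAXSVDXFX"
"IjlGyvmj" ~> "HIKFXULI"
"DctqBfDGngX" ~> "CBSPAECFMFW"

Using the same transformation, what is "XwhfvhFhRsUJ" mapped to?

WVGEUGEGQRTI

Each output is the input with this applied: shift every letter 1 place backward in the alphabet (wrapping around), then convert every letter to uppercase.
For "XwhfvhFhRsUJ" the result is "WVGEUGEGQRTI".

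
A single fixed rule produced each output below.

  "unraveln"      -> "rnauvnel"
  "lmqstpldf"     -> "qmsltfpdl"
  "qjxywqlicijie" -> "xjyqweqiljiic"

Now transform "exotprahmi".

oxtepirmah

The rule is to move the first 2 characters to the end (rotate left by 2), then take characters alternately from the front and the back (1st, last, 2nd, 2nd-last, ...).
For "exotprahmi", step one produces "otprahmiex"; step two turns that into "oxtepirmah".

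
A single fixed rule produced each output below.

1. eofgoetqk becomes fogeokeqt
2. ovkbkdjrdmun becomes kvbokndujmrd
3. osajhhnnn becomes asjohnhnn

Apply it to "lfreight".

Each output is the input with this applied: move the first 2 characters to the end (rotate left by 2), then take characters alternately from the front and the back (1st, last, 2nd, 2nd-last, ...).
So "lfreight" becomes "rfelitgh".

rfelitgh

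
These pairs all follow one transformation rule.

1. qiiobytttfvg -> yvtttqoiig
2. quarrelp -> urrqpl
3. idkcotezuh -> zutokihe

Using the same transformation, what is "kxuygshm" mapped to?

The pattern: sort the characters into reverse alphabetical order, then delete the last 2 characters.
For "kxuygshm", step one produces "yxusmkhg"; step two turns that into "yxusmk".
(Check on "quarrelp": → "urrqplea" → "urrqpl" ✓)

yxusmk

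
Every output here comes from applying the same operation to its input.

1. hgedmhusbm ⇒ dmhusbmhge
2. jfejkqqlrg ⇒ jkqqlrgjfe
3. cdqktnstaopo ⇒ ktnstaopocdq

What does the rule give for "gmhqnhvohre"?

The rule is to move the first 3 characters to the end (rotate left by 3).
For "gmhqnhvohre" the result is "qnhvohregmh".

qnhvohregmh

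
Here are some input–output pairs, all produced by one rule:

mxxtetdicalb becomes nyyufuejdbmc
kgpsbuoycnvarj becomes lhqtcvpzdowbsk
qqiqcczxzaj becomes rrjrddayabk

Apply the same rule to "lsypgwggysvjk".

mtzqhxhhztwkl

Each output is the input with this applied: shift every letter 1 place forward in the alphabet (wrapping around).
Doing the same to "lsypgwggysvjk": "mtzqhxhhztwkl".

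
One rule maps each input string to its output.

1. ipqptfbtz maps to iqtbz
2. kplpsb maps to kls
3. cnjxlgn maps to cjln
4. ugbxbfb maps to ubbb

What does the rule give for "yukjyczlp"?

ykyzp

Each output is the input with this applied: keep every other character starting from the first (positions 1st, 3rd, 5th, ...).
Applying that to "yukjyczlp" gives "ykyzp".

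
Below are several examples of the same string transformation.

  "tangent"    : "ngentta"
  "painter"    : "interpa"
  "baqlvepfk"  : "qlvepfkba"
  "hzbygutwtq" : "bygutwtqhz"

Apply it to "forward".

rwardfo

Each output is the input with this applied: move the first 2 characters to the end (rotate left by 2).
On "forward" that produces "rwardfo".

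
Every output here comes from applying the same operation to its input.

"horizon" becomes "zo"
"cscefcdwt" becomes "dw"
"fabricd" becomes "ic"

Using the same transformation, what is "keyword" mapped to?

Looking at the pairs, the operation is to move the last character to the front, then keep only the last 2 characters.
Applying both steps to "keyword": "dkeywor", then "or".
(Check on "horizon": → "nhorizo" → "zo" ✓)

or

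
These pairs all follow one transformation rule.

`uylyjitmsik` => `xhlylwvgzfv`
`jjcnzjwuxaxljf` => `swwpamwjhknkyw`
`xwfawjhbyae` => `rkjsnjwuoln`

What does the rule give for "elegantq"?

The rule is to shift every letter 13 places forward in the alphabet (wrapping around) — i.e. ROT13, then move the last character to the front.
"elegantq" → "dryrtnag".

dryrtnag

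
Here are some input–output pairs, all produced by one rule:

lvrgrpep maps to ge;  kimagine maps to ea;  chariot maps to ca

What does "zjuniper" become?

Rule — sort the characters into reverse alphabetical order, then keep only the last 2 characters.
Working it through for "zjuniper": intermediate "zurpnjie", final "ie".
(Check on "lvrgrpep": → "vrrpplge" → "ge" ✓)

ie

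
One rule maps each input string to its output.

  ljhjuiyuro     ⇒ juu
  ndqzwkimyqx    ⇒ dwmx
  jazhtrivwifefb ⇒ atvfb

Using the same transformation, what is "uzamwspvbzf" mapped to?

zwvf

The rule is to keep one character in every 3, starting at position 2 (positions 2nd, 5th, 8th, ...).
On "uzamwspvbzf" that produces "zwvf".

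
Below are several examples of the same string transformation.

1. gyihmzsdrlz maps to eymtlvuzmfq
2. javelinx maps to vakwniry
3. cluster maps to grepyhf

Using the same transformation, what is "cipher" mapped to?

The transformation: shift every letter 13 places forward in the alphabet (wrapping around) — i.e. ROT13, then move the last 3 characters to the front (rotate right by 3).
Applying that to "cipher" gives "urepvc".

urepvc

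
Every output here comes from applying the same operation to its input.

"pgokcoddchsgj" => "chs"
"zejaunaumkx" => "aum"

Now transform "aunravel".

rav

The pattern: move the last 2 characters to the front (rotate right by 2), then keep only the last 3 characters.
Starting from "aunravel": after the first operation, "elaunrav"; after the second, "rav".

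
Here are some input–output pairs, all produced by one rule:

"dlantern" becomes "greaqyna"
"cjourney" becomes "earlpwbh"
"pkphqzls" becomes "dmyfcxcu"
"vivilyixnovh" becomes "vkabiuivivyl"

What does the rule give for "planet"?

Rule — swap the front and back halves of the string, then shift every letter 13 places forward in the alphabet (wrapping around) — i.e. ROT13.
Starting from "planet": after the first operation, "netpla"; after the second, "argcyn".
(Check on "cjourney": → "rneycjou" → "earlpwbh" ✓)

argcyn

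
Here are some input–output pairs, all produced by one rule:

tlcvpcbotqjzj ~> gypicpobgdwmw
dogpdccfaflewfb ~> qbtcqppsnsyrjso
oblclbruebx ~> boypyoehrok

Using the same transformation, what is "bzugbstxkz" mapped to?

omhtofgkxm

The transformation: shift every letter 13 places forward in the alphabet (wrapping around) — i.e. ROT13.
"bzugbstxkz" → "omhtofgkxm".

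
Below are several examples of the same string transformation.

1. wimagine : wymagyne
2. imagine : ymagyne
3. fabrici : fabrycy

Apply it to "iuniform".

yunyform

The rule is to replace every "i" with "y".
Doing the same to "iuniform": "yunyform".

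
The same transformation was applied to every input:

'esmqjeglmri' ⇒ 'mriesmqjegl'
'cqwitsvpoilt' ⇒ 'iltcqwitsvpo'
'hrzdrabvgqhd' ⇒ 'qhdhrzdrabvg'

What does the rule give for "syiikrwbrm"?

brmsyiikrw

Each output is the input with this applied: move the last 3 characters to the front (rotate right by 3).
Applying that to "syiikrwbrm" gives "brmsyiikrw".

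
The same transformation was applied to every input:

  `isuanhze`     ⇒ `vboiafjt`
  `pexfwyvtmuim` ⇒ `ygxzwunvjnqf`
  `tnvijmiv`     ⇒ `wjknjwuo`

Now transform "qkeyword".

fzxpserl

The transformation: shift every letter 1 place forward in the alphabet (wrapping around), then move the first 2 characters to the end (rotate left by 2).
Applying both steps to "qkeyword": "rlfzxpse", then "fzxpserl".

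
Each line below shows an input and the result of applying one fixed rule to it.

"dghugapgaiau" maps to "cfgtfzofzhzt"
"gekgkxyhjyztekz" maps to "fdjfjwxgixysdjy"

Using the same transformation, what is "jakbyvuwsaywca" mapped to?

The transformation: shift every letter 1 place backward in the alphabet (wrapping around).
So "jakbyvuwsaywca" becomes "izjaxutvrzxvbz".

izjaxutvrzxvbz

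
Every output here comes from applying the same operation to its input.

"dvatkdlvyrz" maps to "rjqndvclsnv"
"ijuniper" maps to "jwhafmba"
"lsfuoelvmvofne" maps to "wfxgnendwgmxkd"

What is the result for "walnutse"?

wklmfdso

What's happening: reverse the string, then shift every letter 8 places backward in the alphabet (wrapping around).
For "walnutse" the result is "wklmfdso".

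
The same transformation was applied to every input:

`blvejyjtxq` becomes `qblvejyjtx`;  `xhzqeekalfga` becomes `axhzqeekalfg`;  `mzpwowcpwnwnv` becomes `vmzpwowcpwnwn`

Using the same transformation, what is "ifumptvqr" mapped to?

The transformation: move the last character to the front.
Doing the same to "ifumptvqr": "rifumptvq".

rifumptvq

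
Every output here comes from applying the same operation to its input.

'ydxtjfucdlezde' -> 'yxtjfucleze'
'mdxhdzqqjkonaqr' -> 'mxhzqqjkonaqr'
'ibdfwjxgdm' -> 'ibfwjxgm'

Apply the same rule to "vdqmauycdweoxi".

The transformation: remove every "d".
On "vdqmauycdweoxi" that produces "vqmauycweoxi".

vqmauycweoxi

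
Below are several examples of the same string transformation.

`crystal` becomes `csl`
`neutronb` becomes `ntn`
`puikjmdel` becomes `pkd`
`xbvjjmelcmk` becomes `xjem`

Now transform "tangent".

tgt

In each case the input is transformed by: keep one character in every 3, starting at position 1 (positions 1st, 4th, 7th, ...).
Applying that to "tangent" gives "tgt".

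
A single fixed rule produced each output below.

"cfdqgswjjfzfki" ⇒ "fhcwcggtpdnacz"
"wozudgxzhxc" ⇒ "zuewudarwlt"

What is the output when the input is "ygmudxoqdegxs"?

pudbanluarjdv

Looking at the pairs, the operation is to reverse the string, then shift every letter 3 places backward in the alphabet (wrapping around).
For "ygmudxoqdegxs", step one produces "sxgedqoxdumgy"; step two turns that into "pudbanluarjdv".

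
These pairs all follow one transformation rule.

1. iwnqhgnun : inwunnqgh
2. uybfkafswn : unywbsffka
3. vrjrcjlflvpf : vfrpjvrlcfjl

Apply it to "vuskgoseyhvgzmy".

vyumszkggvohsye

The rule is to take characters alternately from the front and the back (1st, last, 2nd, 2nd-last, ...).
For "vuskgoseyhvgzmy" the result is "vyumszkggvohsye".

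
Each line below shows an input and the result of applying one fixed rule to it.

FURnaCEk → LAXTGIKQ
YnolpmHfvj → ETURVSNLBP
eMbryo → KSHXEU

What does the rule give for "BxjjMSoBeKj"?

Rule — shift every letter 6 places forward in the alphabet (wrapping around), then convert every letter to uppercase.
Applying both steps to "BxjjMSoBeKj": "HdppSYuHkQp", then "HDPPSYUHKQP".

HDPPSYUHKQP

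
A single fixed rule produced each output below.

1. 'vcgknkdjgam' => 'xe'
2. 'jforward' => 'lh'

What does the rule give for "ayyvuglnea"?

ca

What's happening: shift every letter 2 places forward in the alphabet (wrapping around), then keep only the first 2 characters.
On "ayyvuglnea": the first step gives "caaxwinpgc", and the second then gives "ca".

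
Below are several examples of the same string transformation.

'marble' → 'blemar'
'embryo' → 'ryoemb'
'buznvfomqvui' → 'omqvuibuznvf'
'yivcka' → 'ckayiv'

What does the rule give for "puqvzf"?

What's happening: swap the front and back halves of the string.
Applying that to "puqvzf" gives "vzfpuq".

vzfpuq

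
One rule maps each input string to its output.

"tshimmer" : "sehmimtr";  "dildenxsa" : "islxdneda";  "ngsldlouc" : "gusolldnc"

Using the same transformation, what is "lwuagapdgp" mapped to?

wgudapgalp

In each case the input is transformed by: take characters alternately from the front and the back (1st, last, 2nd, 2nd-last, ...), then move the first 2 characters to the end (rotate left by 2).
On "lwuagapdgp": the first step gives "lpwgudapga", and the second then gives "wgudapgalp".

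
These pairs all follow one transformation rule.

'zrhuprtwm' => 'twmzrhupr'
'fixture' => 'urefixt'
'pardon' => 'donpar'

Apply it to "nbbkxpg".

xpgnbbk

Looking at the pairs, the operation is to move the last 3 characters to the front (rotate right by 3).
Doing the same to "nbbkxpg": "xpgnbbk".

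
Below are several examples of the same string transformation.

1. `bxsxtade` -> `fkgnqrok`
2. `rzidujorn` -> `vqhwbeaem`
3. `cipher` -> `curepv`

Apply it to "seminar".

zvanefr

Looking at the pairs, the operation is to move the first 2 characters to the end (rotate left by 2), then shift every letter 13 places forward in the alphabet (wrapping around) — i.e. ROT13.
Applying both steps to "seminar": "minarse", then "zvanefr".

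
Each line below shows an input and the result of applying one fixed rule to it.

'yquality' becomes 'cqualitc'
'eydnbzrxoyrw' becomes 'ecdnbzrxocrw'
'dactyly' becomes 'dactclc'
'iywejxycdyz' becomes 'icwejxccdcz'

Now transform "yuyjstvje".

cucjstvje

The rule is to replace every "y" with "c".
Applying that to "yuyjstvje" gives "cucjstvje".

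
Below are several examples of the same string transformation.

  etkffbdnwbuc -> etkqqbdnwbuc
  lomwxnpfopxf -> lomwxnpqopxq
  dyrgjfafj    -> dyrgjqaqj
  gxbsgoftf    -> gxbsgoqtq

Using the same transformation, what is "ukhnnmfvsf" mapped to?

In each case the input is transformed by: replace every "f" with "q".
So "ukhnnmfvsf" becomes "ukhnnmqvsq".

ukhnnmqvsq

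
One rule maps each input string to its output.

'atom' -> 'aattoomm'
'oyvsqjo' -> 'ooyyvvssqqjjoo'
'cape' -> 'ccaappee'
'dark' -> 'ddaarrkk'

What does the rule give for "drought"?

ddrroouugghhtt

In each case the input is transformed by: double every character.
"drought" → "ddrroouugghhtt".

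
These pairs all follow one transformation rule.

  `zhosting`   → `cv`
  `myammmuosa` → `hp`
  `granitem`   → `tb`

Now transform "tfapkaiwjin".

xc

Looking at the pairs, the operation is to shift every letter 11 places backward in the alphabet (wrapping around), then keep only the last 2 characters.
Starting from "tfapkaiwjin": after the first operation, "iupezpxlyxc"; after the second, "xc".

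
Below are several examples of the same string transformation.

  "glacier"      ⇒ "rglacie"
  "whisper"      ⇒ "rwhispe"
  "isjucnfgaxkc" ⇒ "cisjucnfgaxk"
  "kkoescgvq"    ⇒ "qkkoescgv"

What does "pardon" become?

What's happening: move the last character to the front.
Applying that to "pardon" gives "npardo".

npardo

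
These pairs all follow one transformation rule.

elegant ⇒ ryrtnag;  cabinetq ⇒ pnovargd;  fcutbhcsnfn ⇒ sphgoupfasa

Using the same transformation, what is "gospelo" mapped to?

tbfcryb

In each case the input is transformed by: shift every letter 13 places forward in the alphabet (wrapping around) — i.e. ROT13.
"gospelo" → "tbfcryb".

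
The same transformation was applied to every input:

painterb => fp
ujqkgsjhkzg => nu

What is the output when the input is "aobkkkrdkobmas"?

The pattern: shift every letter 12 places backward in the alphabet (wrapping around), then keep only the last 2 characters.
Starting from "aobkkkrdkobmas": after the first operation, "ocpyyyfrycpaog"; after the second, "og".

og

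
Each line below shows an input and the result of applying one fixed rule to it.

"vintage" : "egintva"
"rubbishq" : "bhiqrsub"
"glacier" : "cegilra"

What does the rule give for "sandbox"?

bdnosxa

The pattern: sort the characters into alphabetical order, then move the first character to the end.
Applying both steps to "sandbox": "abdnosx", then "bdnosxa".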